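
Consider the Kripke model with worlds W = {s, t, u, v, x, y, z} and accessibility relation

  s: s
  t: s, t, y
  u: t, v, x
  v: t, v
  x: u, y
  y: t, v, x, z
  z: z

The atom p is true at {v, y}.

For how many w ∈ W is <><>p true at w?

5

s: successors {s}; <>p there: s:F. ✗
t: successors {s, t, y}; <>p there: s:F, t:T, y:T. ✓
u: successors {t, v, x}; <>p there: t:T, v:T, x:T. ✓
v: successors {t, v}; <>p there: t:T, v:T. ✓
x: successors {u, y}; <>p there: u:T, y:T. ✓
y: successors {t, v, x, z}; <>p there: t:T, v:T, x:T, z:F. ✓
z: successors {z}; <>p there: z:F. ✗
Satisfying worlds: {t, u, v, x, y}.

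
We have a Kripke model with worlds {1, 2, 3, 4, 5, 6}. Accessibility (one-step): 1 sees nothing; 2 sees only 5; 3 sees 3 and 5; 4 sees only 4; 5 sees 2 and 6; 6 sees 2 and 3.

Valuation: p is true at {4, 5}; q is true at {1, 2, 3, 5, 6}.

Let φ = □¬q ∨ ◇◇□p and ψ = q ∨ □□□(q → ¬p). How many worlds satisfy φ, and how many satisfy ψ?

5 and 6

For □¬q ∨ ◇◇□p:
1: □¬q is T, ◇◇□p is F. ✓
2: □¬q is F, ◇◇□p is T. ✓
3: □¬q is F, ◇◇□p is T. ✓
4: □¬q is T, ◇◇□p is T. ✓
5: □¬q is F, ◇◇□p is T. ✓
6: □¬q is F, ◇◇□p is F. ✗
— 5 worlds.
For q ∨ □□□(q → ¬p):
1: q is T, □□□(q → ¬p) is T. ✓
2: q is T, □□□(q → ¬p) is F. ✓
3: q is T, □□□(q → ¬p) is F. ✓
4: q is F, □□□(q → ¬p) is T. ✓
5: q is T, □□□(q → ¬p) is F. ✓
6: q is T, □□□(q → ¬p) is F. ✓
— 6 worlds.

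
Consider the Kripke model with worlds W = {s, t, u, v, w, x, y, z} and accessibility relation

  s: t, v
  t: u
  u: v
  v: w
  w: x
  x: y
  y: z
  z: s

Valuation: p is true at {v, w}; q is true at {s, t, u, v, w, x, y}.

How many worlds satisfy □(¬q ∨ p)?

s: successors {t, v}; ¬q ∨ p there: t:F, v:T. ✗
t: successors {u}; ¬q ∨ p there: u:F. ✗
u: successors {v}; ¬q ∨ p there: v:T. ✓
v: successors {w}; ¬q ∨ p there: w:T. ✓
w: successors {x}; ¬q ∨ p there: x:F. ✗
x: successors {y}; ¬q ∨ p there: y:F. ✗
y: successors {z}; ¬q ∨ p there: z:T. ✓
z: successors {s}; ¬q ∨ p there: s:F. ✗
Satisfying worlds: {u, v, y}.

3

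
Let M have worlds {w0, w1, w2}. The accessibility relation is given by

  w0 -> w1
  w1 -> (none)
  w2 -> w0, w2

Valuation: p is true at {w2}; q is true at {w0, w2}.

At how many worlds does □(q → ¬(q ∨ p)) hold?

2

w0: successors {w1}; q → ¬(q ∨ p) there: w1:T. ✓
w1: no successors, so □(q → ¬(q ∨ p)) holds vacuously. ✓
w2: successors {w0, w2}; q → ¬(q ∨ p) there: w0:F, w2:F. ✗
Satisfying worlds: {w0, w1}.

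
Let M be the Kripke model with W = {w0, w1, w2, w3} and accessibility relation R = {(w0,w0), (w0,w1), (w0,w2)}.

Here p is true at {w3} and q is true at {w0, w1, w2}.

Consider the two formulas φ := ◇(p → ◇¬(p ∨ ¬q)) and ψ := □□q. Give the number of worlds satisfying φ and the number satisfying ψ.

1 and 4

For ◇(p → ◇¬(p ∨ ¬q)):
w0: successors {w0, w1, w2}; p → ◇¬(p ∨ ¬q) there: w0:T, w1:T, w2:T. ✓
w1: no successors, so ◇(p → ◇¬(p ∨ ¬q)) fails. ✗
w2: no successors, so ◇(p → ◇¬(p ∨ ¬q)) fails. ✗
w3: no successors, so ◇(p → ◇¬(p ∨ ¬q)) fails. ✗
— 1 world.
For □□q:
w0: successors {w0, w1, w2}; □q there: w0:T, w1:T, w2:T. ✓
w1: no successors, so □□q holds vacuously. ✓
w2: no successors, so □□q holds vacuously. ✓
w3: no successors, so □□q holds vacuously. ✓
— 4 worlds.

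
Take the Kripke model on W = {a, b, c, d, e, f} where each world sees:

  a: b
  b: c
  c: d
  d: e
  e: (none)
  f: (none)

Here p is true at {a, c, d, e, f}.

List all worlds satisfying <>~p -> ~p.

{b, c, d, e, f}

a: <>~p is T, ~p is F. ✗
b: <>~p is F, ~p is T. ✓
c: <>~p is F, ~p is F. ✓
d: <>~p is F, ~p is F. ✓
e: <>~p is F, ~p is F. ✓
f: <>~p is F, ~p is F. ✓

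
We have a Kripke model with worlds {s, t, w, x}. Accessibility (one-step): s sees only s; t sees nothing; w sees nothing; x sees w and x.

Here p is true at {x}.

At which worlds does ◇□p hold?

{x}

s: successors {s}; □p there: s:F. ✗
t: no successors, so ◇□p fails. ✗
w: no successors, so ◇□p fails. ✗
x: successors {w, x}; □p there: w:T, x:F. ✓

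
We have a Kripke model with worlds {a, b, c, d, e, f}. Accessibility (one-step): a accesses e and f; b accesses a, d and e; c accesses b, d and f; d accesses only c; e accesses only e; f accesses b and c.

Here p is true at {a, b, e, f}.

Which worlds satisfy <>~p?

a: successors {e, f}; ~p there: e:F, f:F. ✗
b: successors {a, d, e}; ~p there: a:F, d:T, e:F. ✓
c: successors {b, d, f}; ~p there: b:F, d:T, f:F. ✓
d: successors {c}; ~p there: c:T. ✓
e: successors {e}; ~p there: e:F. ✗
f: successors {b, c}; ~p there: b:F, c:T. ✓

{b, c, d, f}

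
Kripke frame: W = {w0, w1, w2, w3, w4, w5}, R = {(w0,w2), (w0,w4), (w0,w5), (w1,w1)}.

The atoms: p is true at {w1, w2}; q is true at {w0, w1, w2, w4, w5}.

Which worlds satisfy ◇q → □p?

w0: ◇q is T, □p is F. ✗
w1: ◇q is T, □p is T. ✓
w2: ◇q is F, □p is T. ✓
w3: ◇q is F, □p is T. ✓
w4: ◇q is F, □p is T. ✓
w5: ◇q is F, □p is T. ✓

{w1, w2, w3, w4, w5}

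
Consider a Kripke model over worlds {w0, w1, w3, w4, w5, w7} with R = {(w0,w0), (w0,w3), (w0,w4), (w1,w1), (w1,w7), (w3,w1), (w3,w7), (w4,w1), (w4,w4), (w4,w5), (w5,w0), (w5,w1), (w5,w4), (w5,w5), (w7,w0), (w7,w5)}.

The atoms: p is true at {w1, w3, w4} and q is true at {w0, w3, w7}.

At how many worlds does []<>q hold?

w0: successors {w0, w3, w4}; <>q there: w0:T, w3:T, w4:F. ✗
w1: successors {w1, w7}; <>q there: w1:T, w7:T. ✓
w3: successors {w1, w7}; <>q there: w1:T, w7:T. ✓
w4: successors {w1, w4, w5}; <>q there: w1:T, w4:F, w5:T. ✗
w5: successors {w0, w1, w4, w5}; <>q there: w0:T, w1:T, w4:F, w5:T. ✗
w7: successors {w0, w5}; <>q there: w0:T, w5:T. ✓
Satisfying worlds: {w1, w3, w7}.

3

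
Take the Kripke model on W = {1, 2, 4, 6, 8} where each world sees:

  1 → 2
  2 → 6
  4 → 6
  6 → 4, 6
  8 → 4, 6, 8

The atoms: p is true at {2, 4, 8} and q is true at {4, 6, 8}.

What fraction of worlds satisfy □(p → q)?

1: successors {2}; p → q there: 2:F. ✗
2: successors {6}; p → q there: 6:T. ✓
4: successors {6}; p → q there: 6:T. ✓
6: successors {4, 6}; p → q there: 4:T, 6:T. ✓
8: successors {4, 6, 8}; p → q there: 4:T, 6:T, 8:T. ✓
That's 4 of 5 worlds, so 4/5.

4/5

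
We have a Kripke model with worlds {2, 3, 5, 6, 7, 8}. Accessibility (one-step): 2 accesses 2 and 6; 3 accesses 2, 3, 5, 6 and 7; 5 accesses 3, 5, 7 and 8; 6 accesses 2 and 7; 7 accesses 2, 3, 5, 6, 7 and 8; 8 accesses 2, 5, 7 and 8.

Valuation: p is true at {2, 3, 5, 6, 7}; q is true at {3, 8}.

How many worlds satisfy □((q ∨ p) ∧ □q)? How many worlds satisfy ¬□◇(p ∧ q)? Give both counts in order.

0 and 6

For □((q ∨ p) ∧ □q):
2: successors {2, 6}; (q ∨ p) ∧ □q there: 2:F, 6:F. ✗
3: successors {2, 3, 5, 6, 7}; (q ∨ p) ∧ □q there: 2:F, 3:F, 5:F, 6:F, 7:F. ✗
5: successors {3, 5, 7, 8}; (q ∨ p) ∧ □q there: 3:F, 5:F, 7:F, 8:F. ✗
6: successors {2, 7}; (q ∨ p) ∧ □q there: 2:F, 7:F. ✗
7: successors {2, 3, 5, 6, 7, 8}; (q ∨ p) ∧ □q there: 2:F, 3:F, 5:F, 6:F, 7:F, 8:F. ✗
8: successors {2, 5, 7, 8}; (q ∨ p) ∧ □q there: 2:F, 5:F, 7:F, 8:F. ✗
— 0 worlds.
For ¬□◇(p ∧ q):
2: □◇(p ∧ q) is F. ✓
3: □◇(p ∧ q) is F. ✓
5: □◇(p ∧ q) is F. ✓
6: □◇(p ∧ q) is F. ✓
7: □◇(p ∧ q) is F. ✓
8: □◇(p ∧ q) is F. ✓
— 6 worlds.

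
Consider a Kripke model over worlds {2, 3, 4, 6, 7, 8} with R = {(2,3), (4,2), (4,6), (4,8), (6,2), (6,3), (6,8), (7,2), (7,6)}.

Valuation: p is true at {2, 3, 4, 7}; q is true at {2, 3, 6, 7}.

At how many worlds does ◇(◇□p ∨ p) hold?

4

2: successors {3}; ◇□p ∨ p there: 3:T. ✓
3: no successors, so ◇(◇□p ∨ p) fails. ✗
4: successors {2, 6, 8}; ◇□p ∨ p there: 2:T, 6:T, 8:F. ✓
6: successors {2, 3, 8}; ◇□p ∨ p there: 2:T, 3:T, 8:F. ✓
7: successors {2, 6}; ◇□p ∨ p there: 2:T, 6:T. ✓
8: no successors, so ◇(◇□p ∨ p) fails. ✗
Satisfying worlds: {2, 4, 6, 7}.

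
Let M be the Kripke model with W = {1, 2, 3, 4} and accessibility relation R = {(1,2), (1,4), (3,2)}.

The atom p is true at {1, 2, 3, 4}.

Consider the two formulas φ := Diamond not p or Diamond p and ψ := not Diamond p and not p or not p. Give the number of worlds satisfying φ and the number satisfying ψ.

2 and 0

For Diamond not p or Diamond p:
1: Diamond not p is F, Diamond p is T. ✓
2: Diamond not p is F, Diamond p is F. ✗
3: Diamond not p is F, Diamond p is T. ✓
4: Diamond not p is F, Diamond p is F. ✗
— 2 worlds.
For not Diamond p and not p or not p:
1: not Diamond p and not p is F, not p is F. ✗
2: not Diamond p and not p is F, not p is F. ✗
3: not Diamond p and not p is F, not p is F. ✗
4: not Diamond p and not p is F, not p is F. ✗
— 0 worlds.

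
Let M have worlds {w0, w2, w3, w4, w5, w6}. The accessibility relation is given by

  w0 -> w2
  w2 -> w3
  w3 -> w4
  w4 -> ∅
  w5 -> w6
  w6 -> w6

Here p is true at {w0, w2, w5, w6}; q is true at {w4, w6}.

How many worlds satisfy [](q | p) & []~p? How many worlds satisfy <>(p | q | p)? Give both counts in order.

For [](q | p) & []~p:
w0: [](q | p) is T, []~p is F. ✗
w2: [](q | p) is F, []~p is T. ✗
w3: [](q | p) is T, []~p is T. ✓
w4: [](q | p) is T, []~p is T. ✓
w5: [](q | p) is T, []~p is F. ✗
w6: [](q | p) is T, []~p is F. ✗
— 2 worlds.
For <>(p | q | p):
w0: successors {w2}; p | q | p there: w2:T. ✓
w2: successors {w3}; p | q | p there: w3:F. ✗
w3: successors {w4}; p | q | p there: w4:T. ✓
w4: no successors, so <>(p | q | p) fails. ✗
w5: successors {w6}; p | q | p there: w6:T. ✓
w6: successors {w6}; p | q | p there: w6:T. ✓
— 4 worlds.

2 and 4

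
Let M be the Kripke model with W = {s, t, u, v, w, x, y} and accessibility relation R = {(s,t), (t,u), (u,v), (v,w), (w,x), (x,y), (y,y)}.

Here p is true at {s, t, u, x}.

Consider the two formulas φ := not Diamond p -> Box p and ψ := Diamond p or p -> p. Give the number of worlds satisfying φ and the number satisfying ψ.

3 and 6

For not Diamond p -> Box p:
s: not Diamond p is F, Box p is T. ✓
t: not Diamond p is F, Box p is T. ✓
u: not Diamond p is T, Box p is F. ✗
v: not Diamond p is T, Box p is F. ✗
w: not Diamond p is F, Box p is T. ✓
x: not Diamond p is T, Box p is F. ✗
y: not Diamond p is T, Box p is F. ✗
— 3 worlds.
For Diamond p or p -> p:
s: Diamond p or p is T, p is T. ✓
t: Diamond p or p is T, p is T. ✓
u: Diamond p or p is T, p is T. ✓
v: Diamond p or p is F, p is F. ✓
w: Diamond p or p is T, p is F. ✗
x: Diamond p or p is T, p is T. ✓
y: Diamond p or p is F, p is F. ✓
— 6 worlds.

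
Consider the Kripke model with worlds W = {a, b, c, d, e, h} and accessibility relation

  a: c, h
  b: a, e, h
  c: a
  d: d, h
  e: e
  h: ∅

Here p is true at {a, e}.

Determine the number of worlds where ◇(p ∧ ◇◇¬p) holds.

a: successors {c, h}; p ∧ ◇◇¬p there: c:F, h:F. ✗
b: successors {a, e, h}; p ∧ ◇◇¬p there: a:F, e:F, h:F. ✗
c: successors {a}; p ∧ ◇◇¬p there: a:F. ✗
d: successors {d, h}; p ∧ ◇◇¬p there: d:F, h:F. ✗
e: successors {e}; p ∧ ◇◇¬p there: e:F. ✗
h: no successors, so ◇(p ∧ ◇◇¬p) fails. ✗
Satisfying worlds: ∅.

0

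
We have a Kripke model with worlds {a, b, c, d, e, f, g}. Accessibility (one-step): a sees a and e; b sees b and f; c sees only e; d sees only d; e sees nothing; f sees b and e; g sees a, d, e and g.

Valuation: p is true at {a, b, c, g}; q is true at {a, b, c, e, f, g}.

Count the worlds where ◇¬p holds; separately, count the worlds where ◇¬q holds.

For ◇¬p:
a: successors {a, e}; ¬p there: a:F, e:T. ✓
b: successors {b, f}; ¬p there: b:F, f:T. ✓
c: successors {e}; ¬p there: e:T. ✓
d: successors {d}; ¬p there: d:T. ✓
e: no successors, so ◇¬p fails. ✗
f: successors {b, e}; ¬p there: b:F, e:T. ✓
g: successors {a, d, e, g}; ¬p there: a:F, d:T, e:T, g:F. ✓
— 6 worlds.
For ◇¬q:
a: successors {a, e}; ¬q there: a:F, e:F. ✗
b: successors {b, f}; ¬q there: b:F, f:F. ✗
c: successors {e}; ¬q there: e:F. ✗
d: successors {d}; ¬q there: d:T. ✓
e: no successors, so ◇¬q fails. ✗
f: successors {b, e}; ¬q there: b:F, e:F. ✗
g: successors {a, d, e, g}; ¬q there: a:F, d:T, e:F, g:F. ✓
— 2 worlds.

6 and 2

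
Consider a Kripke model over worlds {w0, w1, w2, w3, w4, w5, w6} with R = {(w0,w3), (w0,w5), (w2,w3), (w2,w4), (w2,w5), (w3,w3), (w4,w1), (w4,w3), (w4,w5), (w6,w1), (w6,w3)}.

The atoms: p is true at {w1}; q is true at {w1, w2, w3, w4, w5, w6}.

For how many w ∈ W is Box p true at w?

w0: successors {w3, w5}; p there: w3:F, w5:F. ✗
w1: no successors, so Box p holds vacuously. ✓
w2: successors {w3, w4, w5}; p there: w3:F, w4:F, w5:F. ✗
w3: successors {w3}; p there: w3:F. ✗
w4: successors {w1, w3, w5}; p there: w1:T, w3:F, w5:F. ✗
w5: no successors, so Box p holds vacuously. ✓
w6: successors {w1, w3}; p there: w1:T, w3:F. ✗
Satisfying worlds: {w1, w5}.

2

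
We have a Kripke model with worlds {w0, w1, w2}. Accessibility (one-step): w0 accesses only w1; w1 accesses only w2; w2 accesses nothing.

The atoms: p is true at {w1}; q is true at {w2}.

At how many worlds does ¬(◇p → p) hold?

w0: ◇p → p is F. ✓
w1: ◇p → p is T. ✗
w2: ◇p → p is T. ✗
Satisfying worlds: {w0}.

1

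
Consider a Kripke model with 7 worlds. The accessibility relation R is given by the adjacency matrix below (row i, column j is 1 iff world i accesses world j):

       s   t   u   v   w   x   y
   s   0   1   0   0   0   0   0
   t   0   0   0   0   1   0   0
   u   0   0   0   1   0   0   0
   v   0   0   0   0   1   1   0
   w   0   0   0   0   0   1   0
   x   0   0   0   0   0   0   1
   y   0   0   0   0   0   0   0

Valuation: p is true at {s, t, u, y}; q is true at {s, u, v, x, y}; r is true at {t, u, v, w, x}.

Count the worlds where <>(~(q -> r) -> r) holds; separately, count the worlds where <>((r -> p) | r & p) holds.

For <>(~(q -> r) -> r):
s: successors {t}; ~(q -> r) -> r there: t:T. ✓
t: successors {w}; ~(q -> r) -> r there: w:T. ✓
u: successors {v}; ~(q -> r) -> r there: v:T. ✓
v: successors {w, x}; ~(q -> r) -> r there: w:T, x:T. ✓
w: successors {x}; ~(q -> r) -> r there: x:T. ✓
x: successors {y}; ~(q -> r) -> r there: y:F. ✗
y: no successors, so <>(~(q -> r) -> r) fails. ✗
— 5 worlds.
For <>((r -> p) | r & p):
s: successors {t}; (r -> p) | r & p there: t:T. ✓
t: successors {w}; (r -> p) | r & p there: w:F. ✗
u: successors {v}; (r -> p) | r & p there: v:F. ✗
v: successors {w, x}; (r -> p) | r & p there: w:F, x:F. ✗
w: successors {x}; (r -> p) | r & p there: x:F. ✗
x: successors {y}; (r -> p) | r & p there: y:T. ✓
y: no successors, so <>((r -> p) | r & p) fails. ✗
— 2 worlds.

5 and 2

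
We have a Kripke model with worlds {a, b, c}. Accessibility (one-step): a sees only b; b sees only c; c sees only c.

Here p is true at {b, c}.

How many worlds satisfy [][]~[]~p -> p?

a: [][]~[]~p is T, p is F. ✗
b: [][]~[]~p is T, p is T. ✓
c: [][]~[]~p is T, p is T. ✓
Satisfying worlds: {b, c}.

2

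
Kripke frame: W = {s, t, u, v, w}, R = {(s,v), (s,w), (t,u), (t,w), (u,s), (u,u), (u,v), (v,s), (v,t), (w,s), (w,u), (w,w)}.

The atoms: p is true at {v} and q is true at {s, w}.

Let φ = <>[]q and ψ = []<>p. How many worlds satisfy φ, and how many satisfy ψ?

0 and 0

For <>[]q:
s: successors {v, w}; []q there: v:F, w:F. ✗
t: successors {u, w}; []q there: u:F, w:F. ✗
u: successors {s, u, v}; []q there: s:F, u:F, v:F. ✗
v: successors {s, t}; []q there: s:F, t:F. ✗
w: successors {s, u, w}; []q there: s:F, u:F, w:F. ✗
— 0 worlds.
For []<>p:
s: successors {v, w}; <>p there: v:F, w:F. ✗
t: successors {u, w}; <>p there: u:T, w:F. ✗
u: successors {s, u, v}; <>p there: s:T, u:T, v:F. ✗
v: successors {s, t}; <>p there: s:T, t:F. ✗
w: successors {s, u, w}; <>p there: s:T, u:T, w:F. ✗
— 0 worlds.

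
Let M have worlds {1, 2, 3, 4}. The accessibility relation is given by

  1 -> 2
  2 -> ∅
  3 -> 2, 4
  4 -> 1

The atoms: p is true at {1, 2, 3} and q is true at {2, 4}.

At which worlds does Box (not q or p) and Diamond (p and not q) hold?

1: Box (not q or p) is T, Diamond (p and not q) is F. ✗
2: Box (not q or p) is T, Diamond (p and not q) is F. ✗
3: Box (not q or p) is F, Diamond (p and not q) is F. ✗
4: Box (not q or p) is T, Diamond (p and not q) is T. ✓

{4}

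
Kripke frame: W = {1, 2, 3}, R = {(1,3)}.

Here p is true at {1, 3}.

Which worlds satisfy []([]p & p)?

{1, 2, 3}

1: successors {3}; []p & p there: 3:T. ✓
2: no successors, so []([]p & p) holds vacuously. ✓
3: no successors, so []([]p & p) holds vacuously. ✓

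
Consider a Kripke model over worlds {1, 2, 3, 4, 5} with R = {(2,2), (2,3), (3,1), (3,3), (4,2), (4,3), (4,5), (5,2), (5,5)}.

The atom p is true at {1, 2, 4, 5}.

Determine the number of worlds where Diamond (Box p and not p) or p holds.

1: Diamond (Box p and not p) is F, p is T. ✓
2: Diamond (Box p and not p) is F, p is T. ✓
3: Diamond (Box p and not p) is F, p is F. ✗
4: Diamond (Box p and not p) is F, p is T. ✓
5: Diamond (Box p and not p) is F, p is T. ✓
Satisfying worlds: {1, 2, 4, 5}.

4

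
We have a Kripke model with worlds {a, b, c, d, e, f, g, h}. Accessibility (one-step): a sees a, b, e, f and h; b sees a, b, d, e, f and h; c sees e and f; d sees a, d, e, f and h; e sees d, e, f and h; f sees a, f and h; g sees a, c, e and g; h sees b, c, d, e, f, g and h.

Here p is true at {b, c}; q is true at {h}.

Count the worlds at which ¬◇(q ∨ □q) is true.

a: ◇(q ∨ □q) is T. ✗
b: ◇(q ∨ □q) is T. ✗
c: ◇(q ∨ □q) is F. ✓
d: ◇(q ∨ □q) is T. ✗
e: ◇(q ∨ □q) is T. ✗
f: ◇(q ∨ □q) is T. ✗
g: ◇(q ∨ □q) is F. ✓
h: ◇(q ∨ □q) is T. ✗
Satisfying worlds: {c, g}.

2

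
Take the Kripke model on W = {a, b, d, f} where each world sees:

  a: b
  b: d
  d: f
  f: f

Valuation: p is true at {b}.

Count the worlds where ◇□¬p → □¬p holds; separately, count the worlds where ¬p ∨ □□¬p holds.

3 and 4

For ◇□¬p → □¬p:
a: ◇□¬p is T, □¬p is F. ✗
b: ◇□¬p is T, □¬p is T. ✓
d: ◇□¬p is T, □¬p is T. ✓
f: ◇□¬p is T, □¬p is T. ✓
— 3 worlds.
For ¬p ∨ □□¬p:
a: ¬p is T, □□¬p is T. ✓
b: ¬p is F, □□¬p is T. ✓
d: ¬p is T, □□¬p is T. ✓
f: ¬p is T, □□¬p is T. ✓
— 4 worlds.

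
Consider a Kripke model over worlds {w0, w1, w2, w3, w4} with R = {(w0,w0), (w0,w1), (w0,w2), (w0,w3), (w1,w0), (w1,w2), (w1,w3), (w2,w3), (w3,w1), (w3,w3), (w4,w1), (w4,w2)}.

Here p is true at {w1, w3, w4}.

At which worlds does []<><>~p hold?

{w2, w3}

w0: successors {w0, w1, w2, w3}; <><>~p there: w0:T, w1:T, w2:F, w3:T. ✗
w1: successors {w0, w2, w3}; <><>~p there: w0:T, w2:F, w3:T. ✗
w2: successors {w3}; <><>~p there: w3:T. ✓
w3: successors {w1, w3}; <><>~p there: w1:T, w3:T. ✓
w4: successors {w1, w2}; <><>~p there: w1:T, w2:F. ✗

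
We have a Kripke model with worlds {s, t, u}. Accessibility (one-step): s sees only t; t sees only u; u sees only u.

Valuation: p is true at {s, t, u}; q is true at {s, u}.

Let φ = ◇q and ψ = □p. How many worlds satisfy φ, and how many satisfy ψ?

For ◇q:
s: successors {t}; q there: t:F. ✗
t: successors {u}; q there: u:T. ✓
u: successors {u}; q there: u:T. ✓
— 2 worlds.
For □p:
s: successors {t}; p there: t:T. ✓
t: successors {u}; p there: u:T. ✓
u: successors {u}; p there: u:T. ✓
— 3 worlds.

2 and 3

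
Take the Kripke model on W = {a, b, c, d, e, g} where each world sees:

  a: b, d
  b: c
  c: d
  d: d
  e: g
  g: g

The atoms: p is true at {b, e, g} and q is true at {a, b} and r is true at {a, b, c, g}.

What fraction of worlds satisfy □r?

1/2

a: successors {b, d}; r there: b:T, d:F. ✗
b: successors {c}; r there: c:T. ✓
c: successors {d}; r there: d:F. ✗
d: successors {d}; r there: d:F. ✗
e: successors {g}; r there: g:T. ✓
g: successors {g}; r there: g:T. ✓
That's 3 of 6 worlds, so 3/6 = 1/2.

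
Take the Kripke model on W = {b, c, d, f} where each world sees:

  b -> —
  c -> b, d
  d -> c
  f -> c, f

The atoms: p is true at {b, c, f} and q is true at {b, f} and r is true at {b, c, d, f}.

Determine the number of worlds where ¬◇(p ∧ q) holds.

2

b: ◇(p ∧ q) is F. ✓
c: ◇(p ∧ q) is T. ✗
d: ◇(p ∧ q) is F. ✓
f: ◇(p ∧ q) is T. ✗
Satisfying worlds: {b, d}.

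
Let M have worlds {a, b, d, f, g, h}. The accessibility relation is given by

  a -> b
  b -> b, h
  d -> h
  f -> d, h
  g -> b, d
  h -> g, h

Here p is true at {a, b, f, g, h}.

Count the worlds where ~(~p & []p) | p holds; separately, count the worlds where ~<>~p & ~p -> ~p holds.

For ~(~p & []p) | p:
a: ~(~p & []p) is T, p is T. ✓
b: ~(~p & []p) is T, p is T. ✓
d: ~(~p & []p) is F, p is F. ✗
f: ~(~p & []p) is T, p is T. ✓
g: ~(~p & []p) is T, p is T. ✓
h: ~(~p & []p) is T, p is T. ✓
— 5 worlds.
For ~<>~p & ~p -> ~p:
a: ~<>~p & ~p is F, ~p is F. ✓
b: ~<>~p & ~p is F, ~p is F. ✓
d: ~<>~p & ~p is T, ~p is T. ✓
f: ~<>~p & ~p is F, ~p is F. ✓
g: ~<>~p & ~p is F, ~p is F. ✓
h: ~<>~p & ~p is F, ~p is F. ✓
— 6 worlds.

5 and 6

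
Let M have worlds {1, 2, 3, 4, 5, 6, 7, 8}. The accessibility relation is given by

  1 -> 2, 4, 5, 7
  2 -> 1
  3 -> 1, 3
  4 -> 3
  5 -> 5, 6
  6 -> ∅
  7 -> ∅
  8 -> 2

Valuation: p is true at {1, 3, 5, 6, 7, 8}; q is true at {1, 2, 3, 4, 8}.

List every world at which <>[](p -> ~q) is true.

1: successors {2, 4, 5, 7}; [](p -> ~q) there: 2:F, 4:F, 5:T, 7:T. ✓
2: successors {1}; [](p -> ~q) there: 1:T. ✓
3: successors {1, 3}; [](p -> ~q) there: 1:T, 3:F. ✓
4: successors {3}; [](p -> ~q) there: 3:F. ✗
5: successors {5, 6}; [](p -> ~q) there: 5:T, 6:T. ✓
6: no successors, so <>[](p -> ~q) fails. ✗
7: no successors, so <>[](p -> ~q) fails. ✗
8: successors {2}; [](p -> ~q) there: 2:F. ✗

{1, 2, 3, 5}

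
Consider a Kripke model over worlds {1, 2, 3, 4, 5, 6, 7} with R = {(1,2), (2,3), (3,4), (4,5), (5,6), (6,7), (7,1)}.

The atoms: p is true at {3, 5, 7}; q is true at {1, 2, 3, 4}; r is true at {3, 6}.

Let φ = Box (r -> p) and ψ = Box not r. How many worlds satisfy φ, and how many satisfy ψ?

For Box (r -> p):
1: successors {2}; r -> p there: 2:T. ✓
2: successors {3}; r -> p there: 3:T. ✓
3: successors {4}; r -> p there: 4:T. ✓
4: successors {5}; r -> p there: 5:T. ✓
5: successors {6}; r -> p there: 6:F. ✗
6: successors {7}; r -> p there: 7:T. ✓
7: successors {1}; r -> p there: 1:T. ✓
— 6 worlds.
For Box not r:
1: successors {2}; not r there: 2:T. ✓
2: successors {3}; not r there: 3:F. ✗
3: successors {4}; not r there: 4:T. ✓
4: successors {5}; not r there: 5:T. ✓
5: successors {6}; not r there: 6:F. ✗
6: successors {7}; not r there: 7:T. ✓
7: successors {1}; not r there: 1:T. ✓
— 5 worlds.

6 and 5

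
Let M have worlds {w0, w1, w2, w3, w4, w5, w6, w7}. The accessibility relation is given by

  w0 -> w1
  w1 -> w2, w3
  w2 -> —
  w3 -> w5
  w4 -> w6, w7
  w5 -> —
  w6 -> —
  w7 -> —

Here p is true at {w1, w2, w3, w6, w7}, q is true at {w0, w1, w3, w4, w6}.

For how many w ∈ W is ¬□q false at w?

w0: □q is T. ✗
w1: □q is F. ✓
w2: □q is T. ✗
w3: □q is F. ✓
w4: □q is F. ✓
w5: □q is T. ✗
w6: □q is T. ✗
w7: □q is T. ✗
Satisfying worlds: {w1, w3, w4}.
So ¬□q fails at the other 5 worlds.

5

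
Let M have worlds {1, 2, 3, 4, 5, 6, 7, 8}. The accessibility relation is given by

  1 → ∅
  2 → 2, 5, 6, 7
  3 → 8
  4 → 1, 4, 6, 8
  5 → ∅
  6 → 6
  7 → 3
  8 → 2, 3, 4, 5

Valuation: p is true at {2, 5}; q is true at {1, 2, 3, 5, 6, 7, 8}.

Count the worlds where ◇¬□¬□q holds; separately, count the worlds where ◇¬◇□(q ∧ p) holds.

5 and 5

For ◇¬□¬□q:
1: no successors, so ◇¬□¬□q fails. ✗
2: successors {2, 5, 6, 7}; ¬□¬□q there: 2:T, 5:F, 6:T, 7:T. ✓
3: successors {8}; ¬□¬□q there: 8:T. ✓
4: successors {1, 4, 6, 8}; ¬□¬□q there: 1:F, 4:T, 6:T, 8:T. ✓
5: no successors, so ◇¬□¬□q fails. ✗
6: successors {6}; ¬□¬□q there: 6:T. ✓
7: successors {3}; ¬□¬□q there: 3:F. ✗
8: successors {2, 3, 4, 5}; ¬□¬□q there: 2:T, 3:F, 4:T, 5:F. ✓
— 5 worlds.
For ◇¬◇□(q ∧ p):
1: no successors, so ◇¬◇□(q ∧ p) fails. ✗
2: successors {2, 5, 6, 7}; ¬◇□(q ∧ p) there: 2:F, 5:T, 6:T, 7:T. ✓
3: successors {8}; ¬◇□(q ∧ p) there: 8:F. ✗
4: successors {1, 4, 6, 8}; ¬◇□(q ∧ p) there: 1:T, 4:F, 6:T, 8:F. ✓
5: no successors, so ◇¬◇□(q ∧ p) fails. ✗
6: successors {6}; ¬◇□(q ∧ p) there: 6:T. ✓
7: successors {3}; ¬◇□(q ∧ p) there: 3:T. ✓
8: successors {2, 3, 4, 5}; ¬◇□(q ∧ p) there: 2:F, 3:T, 4:F, 5:T. ✓
— 5 worlds.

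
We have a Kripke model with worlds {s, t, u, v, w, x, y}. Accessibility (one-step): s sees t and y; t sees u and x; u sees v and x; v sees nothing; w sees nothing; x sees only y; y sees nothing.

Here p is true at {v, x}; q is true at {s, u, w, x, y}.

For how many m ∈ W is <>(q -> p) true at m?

s: successors {t, y}; q -> p there: t:T, y:F. ✓
t: successors {u, x}; q -> p there: u:F, x:T. ✓
u: successors {v, x}; q -> p there: v:T, x:T. ✓
v: no successors, so <>(q -> p) fails. ✗
w: no successors, so <>(q -> p) fails. ✗
x: successors {y}; q -> p there: y:F. ✗
y: no successors, so <>(q -> p) fails. ✗
Satisfying worlds: {s, t, u}.

3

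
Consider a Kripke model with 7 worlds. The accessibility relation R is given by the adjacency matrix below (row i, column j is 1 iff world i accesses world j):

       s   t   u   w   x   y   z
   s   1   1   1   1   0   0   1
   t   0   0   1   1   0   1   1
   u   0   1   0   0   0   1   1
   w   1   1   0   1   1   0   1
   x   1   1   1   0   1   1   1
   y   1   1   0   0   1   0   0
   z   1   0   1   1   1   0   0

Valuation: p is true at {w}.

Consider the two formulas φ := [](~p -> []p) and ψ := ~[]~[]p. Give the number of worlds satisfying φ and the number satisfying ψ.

For [](~p -> []p):
s: successors {s, t, u, w, z}; ~p -> []p there: s:F, t:F, u:F, w:T, z:F. ✗
t: successors {u, w, y, z}; ~p -> []p there: u:F, w:T, y:F, z:F. ✗
u: successors {t, y, z}; ~p -> []p there: t:F, y:F, z:F. ✗
w: successors {s, t, w, x, z}; ~p -> []p there: s:F, t:F, w:T, x:F, z:F. ✗
x: successors {s, t, u, x, y, z}; ~p -> []p there: s:F, t:F, u:F, x:F, y:F, z:F. ✗
y: successors {s, t, x}; ~p -> []p there: s:F, t:F, x:F. ✗
z: successors {s, u, w, x}; ~p -> []p there: s:F, u:F, w:T, x:F. ✗
— 0 worlds.
For ~[]~[]p:
s: []~[]p is T. ✗
t: []~[]p is T. ✗
u: []~[]p is T. ✗
w: []~[]p is T. ✗
x: []~[]p is T. ✗
y: []~[]p is T. ✗
z: []~[]p is T. ✗
— 0 worlds.

0 and 0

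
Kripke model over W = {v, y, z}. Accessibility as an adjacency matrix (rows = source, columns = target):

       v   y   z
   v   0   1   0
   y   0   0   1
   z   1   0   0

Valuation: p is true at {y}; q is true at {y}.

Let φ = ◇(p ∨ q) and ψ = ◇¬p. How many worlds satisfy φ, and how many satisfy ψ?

For ◇(p ∨ q):
v: successors {y}; p ∨ q there: y:T. ✓
y: successors {z}; p ∨ q there: z:F. ✗
z: successors {v}; p ∨ q there: v:F. ✗
— 1 world.
For ◇¬p:
v: successors {y}; ¬p there: y:F. ✗
y: successors {z}; ¬p there: z:T. ✓
z: successors {v}; ¬p there: v:T. ✓
— 2 worlds.

1 and 2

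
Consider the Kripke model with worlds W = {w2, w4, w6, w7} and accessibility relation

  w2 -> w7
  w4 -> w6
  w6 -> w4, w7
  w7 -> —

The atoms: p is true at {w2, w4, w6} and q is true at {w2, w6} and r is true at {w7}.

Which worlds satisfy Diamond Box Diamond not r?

{w2, w6}

w2: successors {w7}; Box Diamond not r there: w7:T. ✓
w4: successors {w6}; Box Diamond not r there: w6:F. ✗
w6: successors {w4, w7}; Box Diamond not r there: w4:T, w7:T. ✓
w7: no successors, so Diamond Box Diamond not r fails. ✗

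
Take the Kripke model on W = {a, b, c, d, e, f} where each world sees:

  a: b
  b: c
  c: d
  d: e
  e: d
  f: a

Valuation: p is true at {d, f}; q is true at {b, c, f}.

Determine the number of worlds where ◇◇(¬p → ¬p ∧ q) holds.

a: successors {b}; ◇(¬p → ¬p ∧ q) there: b:T. ✓
b: successors {c}; ◇(¬p → ¬p ∧ q) there: c:T. ✓
c: successors {d}; ◇(¬p → ¬p ∧ q) there: d:F. ✗
d: successors {e}; ◇(¬p → ¬p ∧ q) there: e:T. ✓
e: successors {d}; ◇(¬p → ¬p ∧ q) there: d:F. ✗
f: successors {a}; ◇(¬p → ¬p ∧ q) there: a:T. ✓
Satisfying worlds: {a, b, d, f}.

4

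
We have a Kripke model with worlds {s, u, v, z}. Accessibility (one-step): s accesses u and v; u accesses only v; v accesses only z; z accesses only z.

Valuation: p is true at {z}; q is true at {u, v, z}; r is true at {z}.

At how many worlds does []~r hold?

s: successors {u, v}; ~r there: u:T, v:T. ✓
u: successors {v}; ~r there: v:T. ✓
v: successors {z}; ~r there: z:F. ✗
z: successors {z}; ~r there: z:F. ✗
Satisfying worlds: {s, u}.

2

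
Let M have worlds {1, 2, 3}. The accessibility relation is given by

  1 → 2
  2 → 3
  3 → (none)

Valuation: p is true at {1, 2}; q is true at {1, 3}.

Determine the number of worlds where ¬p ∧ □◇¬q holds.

1: ¬p is F, □◇¬q is F. ✗
2: ¬p is F, □◇¬q is F. ✗
3: ¬p is T, □◇¬q is T. ✓
Satisfying worlds: {3}.

1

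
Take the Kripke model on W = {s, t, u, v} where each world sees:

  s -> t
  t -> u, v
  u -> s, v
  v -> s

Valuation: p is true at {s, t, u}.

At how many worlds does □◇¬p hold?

s: successors {t}; ◇¬p there: t:T. ✓
t: successors {u, v}; ◇¬p there: u:T, v:F. ✗
u: successors {s, v}; ◇¬p there: s:F, v:F. ✗
v: successors {s}; ◇¬p there: s:F. ✗
Satisfying worlds: {s}.

1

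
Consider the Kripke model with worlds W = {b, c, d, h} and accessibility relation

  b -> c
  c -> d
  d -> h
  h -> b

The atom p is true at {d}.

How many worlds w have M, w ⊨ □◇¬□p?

3

b: successors {c}; ◇¬□p there: c:T. ✓
c: successors {d}; ◇¬□p there: d:T. ✓
d: successors {h}; ◇¬□p there: h:T. ✓
h: successors {b}; ◇¬□p there: b:F. ✗
Satisfying worlds: {b, c, d}.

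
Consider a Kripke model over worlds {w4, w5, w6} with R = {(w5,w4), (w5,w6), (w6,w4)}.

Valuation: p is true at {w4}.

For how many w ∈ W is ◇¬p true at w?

1

w4: no successors, so ◇¬p fails. ✗
w5: successors {w4, w6}; ¬p there: w4:F, w6:T. ✓
w6: successors {w4}; ¬p there: w4:F. ✗
Satisfying worlds: {w5}.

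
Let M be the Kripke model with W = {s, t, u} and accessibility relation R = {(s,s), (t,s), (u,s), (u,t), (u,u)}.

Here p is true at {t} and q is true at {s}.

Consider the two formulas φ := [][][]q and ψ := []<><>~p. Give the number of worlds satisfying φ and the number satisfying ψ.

For [][][]q:
s: successors {s}; [][]q there: s:T. ✓
t: successors {s}; [][]q there: s:T. ✓
u: successors {s, t, u}; [][]q there: s:T, t:T, u:F. ✗
— 2 worlds.
For []<><>~p:
s: successors {s}; <><>~p there: s:T. ✓
t: successors {s}; <><>~p there: s:T. ✓
u: successors {s, t, u}; <><>~p there: s:T, t:T, u:T. ✓
— 3 worlds.

2 and 3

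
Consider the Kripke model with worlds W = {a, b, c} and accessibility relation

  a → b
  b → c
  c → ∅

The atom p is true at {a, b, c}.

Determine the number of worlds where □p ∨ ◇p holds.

3

a: □p is T, ◇p is T. ✓
b: □p is T, ◇p is T. ✓
c: □p is T, ◇p is F. ✓
Satisfying worlds: {a, b, c}.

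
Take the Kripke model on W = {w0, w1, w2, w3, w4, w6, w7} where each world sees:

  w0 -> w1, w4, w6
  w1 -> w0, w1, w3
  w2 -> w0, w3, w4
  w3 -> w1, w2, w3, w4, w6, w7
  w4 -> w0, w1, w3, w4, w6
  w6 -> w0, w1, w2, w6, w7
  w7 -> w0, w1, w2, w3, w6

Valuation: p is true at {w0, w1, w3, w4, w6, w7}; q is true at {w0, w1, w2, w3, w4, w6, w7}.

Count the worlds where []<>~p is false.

7

w0: successors {w1, w4, w6}; <>~p there: w1:F, w4:F, w6:T. ✗
w1: successors {w0, w1, w3}; <>~p there: w0:F, w1:F, w3:T. ✗
w2: successors {w0, w3, w4}; <>~p there: w0:F, w3:T, w4:F. ✗
w3: successors {w1, w2, w3, w4, w6, w7}; <>~p there: w1:F, w2:F, w3:T, w4:F, w6:T, w7:T. ✗
w4: successors {w0, w1, w3, w4, w6}; <>~p there: w0:F, w1:F, w3:T, w4:F, w6:T. ✗
w6: successors {w0, w1, w2, w6, w7}; <>~p there: w0:F, w1:F, w2:F, w6:T, w7:T. ✗
w7: successors {w0, w1, w2, w3, w6}; <>~p there: w0:F, w1:F, w2:F, w3:T, w6:T. ✗
Satisfying worlds: ∅.
So []<>~p fails at the other 7 worlds.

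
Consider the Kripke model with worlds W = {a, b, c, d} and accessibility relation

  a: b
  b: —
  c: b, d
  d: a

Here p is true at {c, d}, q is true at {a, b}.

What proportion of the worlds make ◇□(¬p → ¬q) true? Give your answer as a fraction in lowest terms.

1/2

a: successors {b}; □(¬p → ¬q) there: b:T. ✓
b: no successors, so ◇□(¬p → ¬q) fails. ✗
c: successors {b, d}; □(¬p → ¬q) there: b:T, d:F. ✓
d: successors {a}; □(¬p → ¬q) there: a:F. ✗
That's 2 of 4 worlds, so 2/4 = 1/2.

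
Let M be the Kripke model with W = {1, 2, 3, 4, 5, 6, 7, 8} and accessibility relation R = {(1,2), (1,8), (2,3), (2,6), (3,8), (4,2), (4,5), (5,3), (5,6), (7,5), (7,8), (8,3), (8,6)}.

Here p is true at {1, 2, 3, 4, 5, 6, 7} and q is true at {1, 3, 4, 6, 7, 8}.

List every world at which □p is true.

{2, 4, 5, 6, 8}

1: successors {2, 8}; p there: 2:T, 8:F. ✗
2: successors {3, 6}; p there: 3:T, 6:T. ✓
3: successors {8}; p there: 8:F. ✗
4: successors {2, 5}; p there: 2:T, 5:T. ✓
5: successors {3, 6}; p there: 3:T, 6:T. ✓
6: no successors, so □p holds vacuously. ✓
7: successors {5, 8}; p there: 5:T, 8:F. ✗
8: successors {3, 6}; p there: 3:T, 6:T. ✓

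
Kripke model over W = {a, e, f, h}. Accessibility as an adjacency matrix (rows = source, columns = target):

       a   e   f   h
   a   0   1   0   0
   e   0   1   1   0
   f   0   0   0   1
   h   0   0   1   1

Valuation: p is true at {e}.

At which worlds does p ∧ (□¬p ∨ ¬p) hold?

∅

a: p is F, □¬p ∨ ¬p is T. ✗
e: p is T, □¬p ∨ ¬p is F. ✗
f: p is F, □¬p ∨ ¬p is T. ✗
h: p is F, □¬p ∨ ¬p is T. ✗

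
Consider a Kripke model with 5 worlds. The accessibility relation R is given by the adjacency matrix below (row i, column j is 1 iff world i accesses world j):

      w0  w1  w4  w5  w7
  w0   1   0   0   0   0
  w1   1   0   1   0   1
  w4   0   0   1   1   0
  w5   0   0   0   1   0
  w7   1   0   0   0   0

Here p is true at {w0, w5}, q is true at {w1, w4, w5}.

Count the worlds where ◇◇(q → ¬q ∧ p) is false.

2

w0: successors {w0}; ◇(q → ¬q ∧ p) there: w0:T. ✓
w1: successors {w0, w4, w7}; ◇(q → ¬q ∧ p) there: w0:T, w4:F, w7:T. ✓
w4: successors {w4, w5}; ◇(q → ¬q ∧ p) there: w4:F, w5:F. ✗
w5: successors {w5}; ◇(q → ¬q ∧ p) there: w5:F. ✗
w7: successors {w0}; ◇(q → ¬q ∧ p) there: w0:T. ✓
Satisfying worlds: {w0, w1, w7}.
So ◇◇(q → ¬q ∧ p) fails at the other 2 worlds.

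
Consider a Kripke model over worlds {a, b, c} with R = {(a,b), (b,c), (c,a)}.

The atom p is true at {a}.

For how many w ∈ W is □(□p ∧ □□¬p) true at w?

a: successors {b}; □p ∧ □□¬p there: b:F. ✗
b: successors {c}; □p ∧ □□¬p there: c:T. ✓
c: successors {a}; □p ∧ □□¬p there: a:F. ✗
Satisfying worlds: {b}.

1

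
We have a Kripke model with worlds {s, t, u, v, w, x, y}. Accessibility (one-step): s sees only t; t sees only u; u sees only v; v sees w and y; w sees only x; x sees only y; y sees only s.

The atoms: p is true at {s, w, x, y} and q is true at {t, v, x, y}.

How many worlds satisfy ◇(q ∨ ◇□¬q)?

s: successors {t}; q ∨ ◇□¬q there: t:T. ✓
t: successors {u}; q ∨ ◇□¬q there: u:F. ✗
u: successors {v}; q ∨ ◇□¬q there: v:T. ✓
v: successors {w, y}; q ∨ ◇□¬q there: w:F, y:T. ✓
w: successors {x}; q ∨ ◇□¬q there: x:T. ✓
x: successors {y}; q ∨ ◇□¬q there: y:T. ✓
y: successors {s}; q ∨ ◇□¬q there: s:T. ✓
Satisfying worlds: {s, u, v, w, x, y}.

6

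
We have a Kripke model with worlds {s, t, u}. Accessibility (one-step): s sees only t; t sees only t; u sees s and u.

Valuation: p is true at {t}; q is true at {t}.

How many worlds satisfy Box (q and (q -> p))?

s: successors {t}; q and (q -> p) there: t:T. ✓
t: successors {t}; q and (q -> p) there: t:T. ✓
u: successors {s, u}; q and (q -> p) there: s:F, u:F. ✗
Satisfying worlds: {s, t}.

2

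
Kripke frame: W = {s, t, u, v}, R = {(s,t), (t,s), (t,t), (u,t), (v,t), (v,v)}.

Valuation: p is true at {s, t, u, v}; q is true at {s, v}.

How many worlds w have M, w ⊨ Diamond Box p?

s: successors {t}; Box p there: t:T. ✓
t: successors {s, t}; Box p there: s:T, t:T. ✓
u: successors {t}; Box p there: t:T. ✓
v: successors {t, v}; Box p there: t:T, v:T. ✓
Satisfying worlds: {s, t, u, v}.

4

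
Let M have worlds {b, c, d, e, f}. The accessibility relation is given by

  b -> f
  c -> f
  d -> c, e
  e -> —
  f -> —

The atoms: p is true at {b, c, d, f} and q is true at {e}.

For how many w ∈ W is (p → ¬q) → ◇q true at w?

1

b: p → ¬q is T, ◇q is F. ✗
c: p → ¬q is T, ◇q is F. ✗
d: p → ¬q is T, ◇q is T. ✓
e: p → ¬q is T, ◇q is F. ✗
f: p → ¬q is T, ◇q is F. ✗
Satisfying worlds: {d}.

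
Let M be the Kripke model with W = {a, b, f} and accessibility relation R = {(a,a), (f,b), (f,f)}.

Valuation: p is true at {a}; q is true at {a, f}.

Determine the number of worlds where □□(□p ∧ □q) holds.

2

a: successors {a}; □(□p ∧ □q) there: a:T. ✓
b: no successors, so □□(□p ∧ □q) holds vacuously. ✓
f: successors {b, f}; □(□p ∧ □q) there: b:T, f:F. ✗
Satisfying worlds: {a, b}.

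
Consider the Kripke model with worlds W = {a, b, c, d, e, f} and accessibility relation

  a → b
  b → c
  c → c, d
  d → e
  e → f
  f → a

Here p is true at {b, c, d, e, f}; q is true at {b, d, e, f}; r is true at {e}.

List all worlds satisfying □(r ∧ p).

{d}

a: successors {b}; r ∧ p there: b:F. ✗
b: successors {c}; r ∧ p there: c:F. ✗
c: successors {c, d}; r ∧ p there: c:F, d:F. ✗
d: successors {e}; r ∧ p there: e:T. ✓
e: successors {f}; r ∧ p there: f:F. ✗
f: successors {a}; r ∧ p there: a:F. ✗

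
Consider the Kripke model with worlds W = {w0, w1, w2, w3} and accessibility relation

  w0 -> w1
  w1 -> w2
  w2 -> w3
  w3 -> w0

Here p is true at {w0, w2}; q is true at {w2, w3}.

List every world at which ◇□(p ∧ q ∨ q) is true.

{w0, w1}

w0: successors {w1}; □(p ∧ q ∨ q) there: w1:T. ✓
w1: successors {w2}; □(p ∧ q ∨ q) there: w2:T. ✓
w2: successors {w3}; □(p ∧ q ∨ q) there: w3:F. ✗
w3: successors {w0}; □(p ∧ q ∨ q) there: w0:F. ✗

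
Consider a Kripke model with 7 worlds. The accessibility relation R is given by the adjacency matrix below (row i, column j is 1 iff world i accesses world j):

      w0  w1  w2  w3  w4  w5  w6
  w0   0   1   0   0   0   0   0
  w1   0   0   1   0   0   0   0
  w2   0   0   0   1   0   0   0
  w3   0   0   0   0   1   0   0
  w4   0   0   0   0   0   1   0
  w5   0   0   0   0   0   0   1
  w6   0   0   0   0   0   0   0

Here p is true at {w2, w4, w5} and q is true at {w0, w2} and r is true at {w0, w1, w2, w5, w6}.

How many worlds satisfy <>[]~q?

w0: successors {w1}; []~q there: w1:F. ✗
w1: successors {w2}; []~q there: w2:T. ✓
w2: successors {w3}; []~q there: w3:T. ✓
w3: successors {w4}; []~q there: w4:T. ✓
w4: successors {w5}; []~q there: w5:T. ✓
w5: successors {w6}; []~q there: w6:T. ✓
w6: no successors, so <>[]~q fails. ✗
Satisfying worlds: {w1, w2, w3, w4, w5}.

5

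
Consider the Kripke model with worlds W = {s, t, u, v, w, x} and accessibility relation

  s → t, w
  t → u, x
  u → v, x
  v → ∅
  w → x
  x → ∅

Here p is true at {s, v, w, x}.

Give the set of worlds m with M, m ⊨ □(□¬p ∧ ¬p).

{v, x}

s: successors {t, w}; □¬p ∧ ¬p there: t:F, w:F. ✗
t: successors {u, x}; □¬p ∧ ¬p there: u:F, x:F. ✗
u: successors {v, x}; □¬p ∧ ¬p there: v:F, x:F. ✗
v: no successors, so □(□¬p ∧ ¬p) holds vacuously. ✓
w: successors {x}; □¬p ∧ ¬p there: x:F. ✗
x: no successors, so □(□¬p ∧ ¬p) holds vacuously. ✓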